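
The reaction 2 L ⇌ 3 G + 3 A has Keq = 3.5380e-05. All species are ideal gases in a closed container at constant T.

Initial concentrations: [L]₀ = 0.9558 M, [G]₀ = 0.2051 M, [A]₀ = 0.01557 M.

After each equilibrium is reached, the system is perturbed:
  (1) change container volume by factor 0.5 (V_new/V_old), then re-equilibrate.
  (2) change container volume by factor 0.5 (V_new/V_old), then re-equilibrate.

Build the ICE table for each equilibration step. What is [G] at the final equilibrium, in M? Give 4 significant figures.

Q₀ = 3.5647e-08 vs Keq = 3.5380e-05 ⇒ Q<K, forward
Step 1:
                   L          G          A
  init        0.9558     0.2051    0.01557
  Δ         -0.05896    0.08844    0.08844
  eq          0.8968     0.2935      0.104
  solve Keq expr → x = 0.02948; check Q = 3.5380e-05
Then change container volume by factor 0.5 (V_new/V_old).
Step 2:
                   L          G          A
  init         1.794     0.5871      0.208
  Δ          0.06994    -0.1049    -0.1049
  eq           1.864     0.4822     0.1031
  solve Keq expr → x = -0.03497; check Q = 3.5380e-05
Then change container volume by factor 0.5 (V_new/V_old).
Step 3:
                   L          G          A
  init         3.727     0.9643     0.2062
  Δ           0.0749    -0.1124    -0.1124
  eq           3.802      0.852    0.09387
  solve Keq expr → x = -0.03745; check Q = 3.5380e-05

[G]_eq = 0.852 M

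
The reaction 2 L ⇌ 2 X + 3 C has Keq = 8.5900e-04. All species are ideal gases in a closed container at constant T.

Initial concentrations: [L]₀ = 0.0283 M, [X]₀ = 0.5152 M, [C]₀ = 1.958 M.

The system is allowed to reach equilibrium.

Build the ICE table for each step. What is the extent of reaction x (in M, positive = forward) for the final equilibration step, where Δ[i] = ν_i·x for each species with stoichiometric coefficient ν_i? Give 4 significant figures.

x = -0.2517 M

Q₀ = 2488 vs Keq = 8.5900e-04 ⇒ Q>K, reverse
Step 1:
                    L           X           C
  init         0.0283      0.5152       1.958
  Δ            0.5034     -0.5034     -0.7551
  eq           0.5317     0.01181       1.203
  solve Keq expr → x = -0.2517; check Q = 8.5900e-04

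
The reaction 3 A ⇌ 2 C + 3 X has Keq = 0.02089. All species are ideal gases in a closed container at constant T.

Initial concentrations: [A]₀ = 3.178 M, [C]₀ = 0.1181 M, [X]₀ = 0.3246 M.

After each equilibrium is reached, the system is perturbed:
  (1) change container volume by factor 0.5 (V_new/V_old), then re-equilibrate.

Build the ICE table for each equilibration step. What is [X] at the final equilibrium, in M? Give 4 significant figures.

Q₀ = 1.4862e-05 vs Keq = 0.02089 ⇒ Q<K, forward
Step 1:
                   A          C          X
  init         3.178     0.1181     0.3246
  Δ          -0.6775     0.4516     0.6775
  eq           2.501     0.5697      1.002
  solve Keq expr → x = 0.2258; check Q = 0.02089
Then change container volume by factor 0.5 (V_new/V_old).
Step 2:
                   A          C          X
  init         5.001      1.139      2.004
  Δ           0.3884    -0.2589    -0.3884
  eq           5.389     0.8805      1.616
  solve Keq expr → x = -0.1295; check Q = 0.02089

[X]_eq = 1.616 M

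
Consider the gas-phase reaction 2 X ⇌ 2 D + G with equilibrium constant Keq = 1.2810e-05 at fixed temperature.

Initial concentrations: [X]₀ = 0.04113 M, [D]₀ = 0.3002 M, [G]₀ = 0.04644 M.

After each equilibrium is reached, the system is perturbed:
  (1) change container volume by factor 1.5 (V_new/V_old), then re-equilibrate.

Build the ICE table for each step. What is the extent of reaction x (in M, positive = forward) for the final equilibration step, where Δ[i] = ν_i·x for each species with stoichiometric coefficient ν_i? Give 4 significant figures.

Q₀ = 2.474 vs Keq = 1.2810e-05 ⇒ Q>K, reverse
Step 1:
                    X           D           G
  I           0.04113      0.3002     0.04644
  C           0.09287    -0.09287    -0.04643
  E             0.134      0.2073  5.3509e-06
  solve Keq expr → x = -0.04643; check Q = 1.2810e-05
Then change container volume by factor 1.5 (V_new/V_old).
Step 2:
                    X           D           G
  I           0.08933      0.1382  3.5673e-06
  C       -3.5659e-06  3.5659e-06  1.7829e-06
  E           0.08933      0.1382  5.3502e-06
  solve Keq expr → x = 1.7829e-06; check Q = 1.2810e-05

x = 1.7829e-06 M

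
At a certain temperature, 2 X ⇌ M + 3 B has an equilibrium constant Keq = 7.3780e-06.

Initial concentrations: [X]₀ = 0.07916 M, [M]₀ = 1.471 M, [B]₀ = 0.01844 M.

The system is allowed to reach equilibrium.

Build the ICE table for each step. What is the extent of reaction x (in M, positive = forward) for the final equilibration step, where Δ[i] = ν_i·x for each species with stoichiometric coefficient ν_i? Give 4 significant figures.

x = -0.005006 M

Q₀ = 0.001472 vs Keq = 7.3780e-06 ⇒ Q>K, reverse
Step 1:
                  X         M         B
  Initial   0.07916     1.471   0.01844
  Change    0.01001 -0.005006  -0.01502
  Equil     0.08917     1.466  0.003421
  solve Keq expr → x = -0.005006; check Q = 7.3780e-06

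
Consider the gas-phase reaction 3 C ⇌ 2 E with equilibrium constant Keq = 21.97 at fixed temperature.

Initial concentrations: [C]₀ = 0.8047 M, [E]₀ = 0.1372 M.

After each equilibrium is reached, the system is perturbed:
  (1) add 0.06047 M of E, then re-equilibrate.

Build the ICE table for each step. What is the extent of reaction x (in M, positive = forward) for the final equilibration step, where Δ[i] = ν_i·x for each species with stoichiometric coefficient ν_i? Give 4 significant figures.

x = -0.004919 M

Q₀ = 0.03612 vs Keq = 21.97 ⇒ Q<K, forward
Step 1:
                   C          E
  I           0.8047     0.1372
  C          -0.5739     0.3826
  E           0.2308     0.5198
  solve Keq expr → x = 0.1913; check Q = 21.97
Then add 0.06047 M of E.
Step 2:
                   C          E
  I           0.2308     0.5803
  C          0.01476  -0.009837
  E           0.2456     0.5704
  solve Keq expr → x = -0.004919; check Q = 21.97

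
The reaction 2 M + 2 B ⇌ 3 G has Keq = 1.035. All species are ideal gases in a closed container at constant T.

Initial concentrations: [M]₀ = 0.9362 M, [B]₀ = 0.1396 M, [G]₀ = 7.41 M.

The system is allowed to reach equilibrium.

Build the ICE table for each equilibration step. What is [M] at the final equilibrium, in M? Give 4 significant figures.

Q₀ = 2.3820e+04 vs Keq = 1.035 ⇒ Q>K, reverse
Step 1:
                   M          B          G
  Initial     0.9362     0.1396       7.41
  Change       2.285      2.285     -3.428
  Equil        3.221      2.425      3.982
  solve Keq expr → x = -1.143; check Q = 1.035

[M]_eq = 3.221 M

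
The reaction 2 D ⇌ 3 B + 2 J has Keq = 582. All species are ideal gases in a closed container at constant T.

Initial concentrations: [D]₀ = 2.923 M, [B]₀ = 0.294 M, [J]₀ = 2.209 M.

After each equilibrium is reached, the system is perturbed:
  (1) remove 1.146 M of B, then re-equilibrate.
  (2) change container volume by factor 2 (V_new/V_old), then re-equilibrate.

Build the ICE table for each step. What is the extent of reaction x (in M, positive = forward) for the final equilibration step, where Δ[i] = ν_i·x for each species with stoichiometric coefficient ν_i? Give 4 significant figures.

x = 0.08719 M

Q₀ = 0.01451 vs Keq = 582 ⇒ Q<K, forward
Step 1:
                  D         B         J
  Initial     2.923     0.294     2.209
  Change     -1.938     2.907     1.938
  Equil      0.9847     3.201     4.147
  solve Keq expr → x = 0.9691; check Q = 582
Then remove 1.146 M of B.
Step 2:
                  D         B         J
  Initial    0.9847     2.055     4.147
  Change    -0.2745    0.4117    0.2745
  Equil      0.7103     2.467     4.422
  solve Keq expr → x = 0.1372; check Q = 582
Then change container volume by factor 2 (V_new/V_old).
Step 3:
                  D         B         J
  Initial    0.3551     1.234     2.211
  Change    -0.1744    0.2616    0.1744
  Equil      0.1808     1.495     2.385
  solve Keq expr → x = 0.08719; check Q = 582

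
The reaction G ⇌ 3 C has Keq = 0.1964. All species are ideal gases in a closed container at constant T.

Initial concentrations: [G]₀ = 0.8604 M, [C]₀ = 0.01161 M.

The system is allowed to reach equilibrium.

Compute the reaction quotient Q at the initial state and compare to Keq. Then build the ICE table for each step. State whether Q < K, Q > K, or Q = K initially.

Q₀ = 1.8188e-06; Q < K (proceeds forward)

Q₀ = 1.8188e-06 vs Keq = 0.1964 ⇒ Q<K, forward
Step 1:
                   G          C
  init        0.8604    0.01161
  Δ          -0.1676     0.5027
  eq          0.6928     0.5143
  solve Keq expr → x = 0.1676; check Q = 0.1964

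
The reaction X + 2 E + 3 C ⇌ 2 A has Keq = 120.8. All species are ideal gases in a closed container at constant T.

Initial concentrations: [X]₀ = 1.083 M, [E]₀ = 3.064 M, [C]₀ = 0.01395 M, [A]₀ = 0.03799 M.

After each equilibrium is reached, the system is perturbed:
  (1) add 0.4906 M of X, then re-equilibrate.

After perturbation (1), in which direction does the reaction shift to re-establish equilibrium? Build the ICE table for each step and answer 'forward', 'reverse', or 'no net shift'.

Direction: forward

Q₀ = 52.29 vs Keq = 120.8 ⇒ Q<K, forward
Step 1:
                    X           E           C           A
  I             1.083       3.064     0.01395     0.03799
  C         -0.001007   -0.002013    -0.00302    0.002013
  E             1.082       3.062     0.01093        0.04
  solve Keq expr → x = 0.001007; check Q = 120.8
Then add 0.4906 M of X.
Step 2:
                    X           E           C           A
  I             1.573       3.062     0.01093        0.04
  C       -3.8500e-04 -7.7000e-04   -0.001155  7.7000e-04
  E             1.572       3.061    0.009775     0.04077
  solve Keq expr → x = 3.8500e-04; check Q = 120.8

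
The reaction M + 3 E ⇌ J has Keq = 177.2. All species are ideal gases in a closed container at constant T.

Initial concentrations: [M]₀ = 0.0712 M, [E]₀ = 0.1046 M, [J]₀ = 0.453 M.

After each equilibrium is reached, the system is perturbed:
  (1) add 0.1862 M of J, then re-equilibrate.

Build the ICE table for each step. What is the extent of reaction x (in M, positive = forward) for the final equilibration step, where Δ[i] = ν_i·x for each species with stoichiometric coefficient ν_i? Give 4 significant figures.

Q₀ = 5559 vs Keq = 177.2 ⇒ Q>K, reverse
Step 1:
                  M         E         J
  I          0.0712    0.1046     0.453
  C         0.05283    0.1585  -0.05283
  E           0.124    0.2631    0.4002
  solve Keq expr → x = -0.05283; check Q = 177.2
Then add 0.1862 M of J.
Step 2:
                  M         E         J
  I           0.124    0.2631    0.5864
  C        0.009086   0.02726 -0.009086
  E          0.1331    0.2903    0.5773
  solve Keq expr → x = -0.009086; check Q = 177.2

x = -0.009086 M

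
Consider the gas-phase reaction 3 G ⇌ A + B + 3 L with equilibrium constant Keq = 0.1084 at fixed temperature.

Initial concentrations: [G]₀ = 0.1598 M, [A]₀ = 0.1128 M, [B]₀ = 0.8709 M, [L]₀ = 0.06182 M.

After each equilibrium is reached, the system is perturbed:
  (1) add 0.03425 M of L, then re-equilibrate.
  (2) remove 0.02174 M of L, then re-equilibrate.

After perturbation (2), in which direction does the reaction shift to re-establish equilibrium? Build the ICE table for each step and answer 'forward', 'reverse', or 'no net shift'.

Direction: forward

Q₀ = 0.005688 vs Keq = 0.1084 ⇒ Q<K, forward
Step 1:
                    G           A           B           L
  init         0.1598      0.1128      0.8709     0.06182
  Δ          -0.04802     0.01601     0.01601     0.04802
  eq           0.1118      0.1288      0.8869      0.1098
  solve Keq expr → x = 0.01601; check Q = 0.1084
Then add 0.03425 M of L.
Step 2:
                    G           A           B           L
  init         0.1118      0.1288      0.8869      0.1441
  Δ           0.01623    -0.00541    -0.00541    -0.01623
  eq            0.128      0.1234      0.8815      0.1279
  solve Keq expr → x = -0.00541; check Q = 0.1084
Then remove 0.02174 M of L.
Step 3:
                    G           A           B           L
  init          0.128      0.1234      0.8815      0.1061
  Δ          -0.01027    0.003422    0.003422     0.01027
  eq           0.1177      0.1268      0.8849      0.1164
  solve Keq expr → x = 0.003422; check Q = 0.1084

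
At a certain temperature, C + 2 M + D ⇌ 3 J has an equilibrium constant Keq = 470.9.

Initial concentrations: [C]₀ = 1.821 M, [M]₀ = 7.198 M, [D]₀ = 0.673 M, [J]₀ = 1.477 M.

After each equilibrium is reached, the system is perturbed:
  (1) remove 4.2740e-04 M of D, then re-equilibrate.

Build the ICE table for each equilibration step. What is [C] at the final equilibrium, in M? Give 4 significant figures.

[C]_eq = 1.151 M

Q₀ = 0.05074 vs Keq = 470.9 ⇒ Q<K, forward
Step 1:
                   C          M          D          J
  I            1.821      7.198      0.673      1.477
  C          -0.6707     -1.341    -0.6707      2.012
  E             1.15      5.857   0.002286      3.489
  solve Keq expr → x = 0.6707; check Q = 470.9
Then remove 4.2740e-04 M of D.
Step 2:
                   C          M          D          J
  I             1.15      5.857   0.001859      3.489
  C       4.2340e-04 8.4681e-04 4.2340e-04   -0.00127
  E            1.151      5.857   0.002282      3.488
  solve Keq expr → x = -4.2340e-04; check Q = 470.9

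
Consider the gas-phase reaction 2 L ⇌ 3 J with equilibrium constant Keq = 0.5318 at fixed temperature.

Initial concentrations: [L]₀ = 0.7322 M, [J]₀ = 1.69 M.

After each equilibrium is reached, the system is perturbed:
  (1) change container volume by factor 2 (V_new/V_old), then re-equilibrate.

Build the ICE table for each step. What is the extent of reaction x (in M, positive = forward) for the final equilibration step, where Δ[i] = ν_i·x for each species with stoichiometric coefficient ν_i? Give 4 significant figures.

x = 0.02829 M

Q₀ = 9.003 vs Keq = 0.5318 ⇒ Q>K, reverse
Step 1:
                  L         J
  Initial    0.7322      1.69
  Change     0.5044   -0.7566
  Equil       1.237    0.9334
  solve Keq expr → x = -0.2522; check Q = 0.5318
Then change container volume by factor 2 (V_new/V_old).
Step 2:
                  L         J
  Initial    0.6183    0.4667
  Change   -0.05658   0.08487
  Equil      0.5617    0.5516
  solve Keq expr → x = 0.02829; check Q = 0.5318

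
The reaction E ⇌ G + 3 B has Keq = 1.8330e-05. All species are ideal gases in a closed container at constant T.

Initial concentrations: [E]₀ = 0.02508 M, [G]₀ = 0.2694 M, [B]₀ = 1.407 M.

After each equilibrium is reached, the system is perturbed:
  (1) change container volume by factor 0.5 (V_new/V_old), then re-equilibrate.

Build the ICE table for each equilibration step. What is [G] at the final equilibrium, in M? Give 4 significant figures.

Q₀ = 29.92 vs Keq = 1.8330e-05 ⇒ Q>K, reverse
Step 1:
                   E          G          B
  Initial    0.02508     0.2694      1.407
  Change      0.2694    -0.2694    -0.8081
  Equil       0.2945 2.5129e-05     0.5989
  solve Keq expr → x = -0.2694; check Q = 1.8330e-05
Then change container volume by factor 0.5 (V_new/V_old).
Step 2:
                   E          G          B
  Initial     0.5889 5.0258e-05      1.198
  Change  4.3973e-05 -4.3973e-05 -1.3192e-04
  Equil        0.589 6.2847e-06      1.198
  solve Keq expr → x = -4.3973e-05; check Q = 1.8330e-05

[G]_eq = 6.2847e-06 M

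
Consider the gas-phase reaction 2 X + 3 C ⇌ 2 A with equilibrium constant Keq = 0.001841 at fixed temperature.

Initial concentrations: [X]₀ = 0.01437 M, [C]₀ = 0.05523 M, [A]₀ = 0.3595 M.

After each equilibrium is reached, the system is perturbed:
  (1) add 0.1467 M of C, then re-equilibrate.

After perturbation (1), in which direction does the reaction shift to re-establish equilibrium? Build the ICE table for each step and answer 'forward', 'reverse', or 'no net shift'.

Q₀ = 3.7150e+06 vs Keq = 0.001841 ⇒ Q>K, reverse
Step 1:
                    X           C           A
  I           0.01437     0.05523      0.3595
  C            0.3525      0.5287     -0.3525
  E            0.3668      0.5839    0.007024
  solve Keq expr → x = -0.1762; check Q = 0.001841
Then add 0.1467 M of C.
Step 2:
                    X           C           A
  I            0.3668      0.7306    0.007024
  C         -0.002656   -0.003984    0.002656
  E            0.3642      0.7267     0.00968
  solve Keq expr → x = 0.001328; check Q = 0.001841

Direction: forward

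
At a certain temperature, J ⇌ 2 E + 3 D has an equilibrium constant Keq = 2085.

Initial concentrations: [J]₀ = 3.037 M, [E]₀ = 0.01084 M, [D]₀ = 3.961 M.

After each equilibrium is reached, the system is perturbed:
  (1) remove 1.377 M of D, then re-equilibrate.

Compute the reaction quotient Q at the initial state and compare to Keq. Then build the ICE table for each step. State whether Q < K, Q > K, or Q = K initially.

Q₀ = 0.002405; Q < K (proceeds forward)

Q₀ = 0.002405 vs Keq = 2085 ⇒ Q<K, forward
Step 1:
                   J          E          D
  init         3.037    0.01084      3.961
  Δ           -1.328      2.655      3.983
  eq           1.709      2.666      7.944
  solve Keq expr → x = 1.328; check Q = 2085
Then remove 1.377 M of D.
Step 2:
                   J          E          D
  init         1.709      2.666      6.567
  Δ          -0.1706     0.3412     0.5118
  eq           1.539      3.007      7.079
  solve Keq expr → x = 0.1706; check Q = 2085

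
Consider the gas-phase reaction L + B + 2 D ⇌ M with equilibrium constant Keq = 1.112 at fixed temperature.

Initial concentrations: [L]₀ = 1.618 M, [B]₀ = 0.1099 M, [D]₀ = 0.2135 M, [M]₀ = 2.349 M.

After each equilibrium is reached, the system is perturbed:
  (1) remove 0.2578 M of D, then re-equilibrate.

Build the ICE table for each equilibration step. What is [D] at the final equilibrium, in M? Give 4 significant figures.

[D]_eq = 1.06 M

Q₀ = 289.8 vs Keq = 1.112 ⇒ Q>K, reverse
Step 1:
                   L          B          D          M
  I            1.618     0.1099     0.2135      2.349
  C           0.4777     0.4777     0.9555    -0.4777
  E            2.096     0.5876      1.169      1.871
  solve Keq expr → x = -0.4777; check Q = 1.112
Then remove 0.2578 M of D.
Step 2:
                   L          B          D          M
  I            2.096     0.5876     0.9112      1.871
  C          0.07457    0.07457     0.1491   -0.07457
  E             2.17     0.6622       1.06      1.797
  solve Keq expr → x = -0.07457; check Q = 1.112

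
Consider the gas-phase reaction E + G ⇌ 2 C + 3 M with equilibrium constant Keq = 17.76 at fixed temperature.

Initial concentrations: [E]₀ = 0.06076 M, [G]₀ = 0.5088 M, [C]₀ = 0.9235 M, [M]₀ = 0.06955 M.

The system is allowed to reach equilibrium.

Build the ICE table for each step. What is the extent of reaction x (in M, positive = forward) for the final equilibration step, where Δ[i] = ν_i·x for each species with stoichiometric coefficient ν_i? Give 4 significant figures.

x = 0.05875 M

Q₀ = 0.009281 vs Keq = 17.76 ⇒ Q<K, forward
Step 1:
                   E          G          C          M
  Initial    0.06076     0.5088     0.9235    0.06955
  Change    -0.05875   -0.05875     0.1175     0.1762
  Equil     0.002013     0.4501      1.041     0.2458
  solve Keq expr → x = 0.05875; check Q = 17.76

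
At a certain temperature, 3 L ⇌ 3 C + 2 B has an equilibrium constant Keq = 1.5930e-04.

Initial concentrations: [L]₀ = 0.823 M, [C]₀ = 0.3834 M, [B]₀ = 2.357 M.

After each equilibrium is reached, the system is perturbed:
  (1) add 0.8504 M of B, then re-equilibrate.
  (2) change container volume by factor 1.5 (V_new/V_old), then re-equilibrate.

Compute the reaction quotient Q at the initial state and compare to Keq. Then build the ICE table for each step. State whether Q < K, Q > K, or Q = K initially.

Q₀ = 0.5617; Q > K (proceeds reverse)

Q₀ = 0.5617 vs Keq = 1.5930e-04 ⇒ Q>K, reverse
Step 1:
                   L          C          B
  init         0.823     0.3834      2.357
  Δ           0.3451    -0.3451    -0.2301
  eq           1.168    0.03829      2.127
  solve Keq expr → x = -0.115; check Q = 1.5930e-04
Then add 0.8504 M of B.
Step 2:
                   L          C          B
  init         1.168    0.03829      2.977
  Δ         0.007461  -0.007461  -0.004974
  eq           1.176    0.03083      2.972
  solve Keq expr → x = -0.002487; check Q = 1.5930e-04
Then change container volume by factor 1.5 (V_new/V_old).
Step 3:
                   L          C          B
  init        0.7837    0.02055      1.982
  Δ        -0.006131   0.006131   0.004087
  eq          0.7776    0.02668      1.986
  solve Keq expr → x = 0.002044; check Q = 1.5930e-04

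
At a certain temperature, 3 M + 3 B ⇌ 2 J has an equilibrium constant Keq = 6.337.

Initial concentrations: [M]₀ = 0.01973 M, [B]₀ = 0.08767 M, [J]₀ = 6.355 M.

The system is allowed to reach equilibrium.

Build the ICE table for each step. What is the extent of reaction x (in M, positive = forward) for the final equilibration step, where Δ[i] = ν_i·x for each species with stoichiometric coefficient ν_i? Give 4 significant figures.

Q₀ = 7.8036e+09 vs Keq = 6.337 ⇒ Q>K, reverse
Step 1:
                    M           B           J
  Initial     0.01973     0.08767       6.355
  Change        1.246       1.246     -0.8308
  Equil         1.266       1.334       5.524
  solve Keq expr → x = -0.4154; check Q = 6.337

x = -0.4154 M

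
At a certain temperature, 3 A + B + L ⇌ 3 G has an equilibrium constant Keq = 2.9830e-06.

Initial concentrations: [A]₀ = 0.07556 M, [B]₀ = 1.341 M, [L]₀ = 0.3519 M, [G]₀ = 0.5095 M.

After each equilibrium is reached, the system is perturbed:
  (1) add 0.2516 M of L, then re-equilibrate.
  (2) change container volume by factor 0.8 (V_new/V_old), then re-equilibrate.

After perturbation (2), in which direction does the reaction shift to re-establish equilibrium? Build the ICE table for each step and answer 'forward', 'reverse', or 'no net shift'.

Direction: forward

Q₀ = 649.7 vs Keq = 2.9830e-06 ⇒ Q>K, reverse
Step 1:
                    A           B           L           G
  I           0.07556       1.341      0.3519      0.5095
  C            0.5018      0.1673      0.1673     -0.5018
  E            0.5774       1.508      0.5192    0.007661
  solve Keq expr → x = -0.1673; check Q = 2.9830e-06
Then add 0.2516 M of L.
Step 2:
                    A           B           L           G
  I            0.5774       1.508      0.7708    0.007661
  C         -0.001061 -3.5350e-04 -3.5350e-04    0.001061
  E            0.5763       1.508      0.7704    0.008722
  solve Keq expr → x = 3.5350e-04; check Q = 2.9830e-06
Then change container volume by factor 0.8 (V_new/V_old).
Step 3:
                    A           B           L           G
  I            0.7204       1.885       0.963      0.0109
  C         -0.001715 -5.7159e-04 -5.7159e-04    0.001715
  E            0.7187       1.884      0.9625     0.01262
  solve Keq expr → x = 5.7159e-04; check Q = 2.9830e-06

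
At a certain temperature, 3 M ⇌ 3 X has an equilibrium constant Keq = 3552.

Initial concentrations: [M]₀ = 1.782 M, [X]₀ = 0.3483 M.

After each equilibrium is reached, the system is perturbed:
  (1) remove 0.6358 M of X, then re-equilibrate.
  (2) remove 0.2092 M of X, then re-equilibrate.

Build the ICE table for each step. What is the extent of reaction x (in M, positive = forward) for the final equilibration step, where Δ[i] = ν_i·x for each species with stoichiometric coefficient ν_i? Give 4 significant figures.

x = 0.004289 M

Q₀ = 0.007467 vs Keq = 3552 ⇒ Q<K, forward
Step 1:
                    M           X
  I             1.782      0.3483
  C            -1.651       1.651
  E             0.131       1.999
  solve Keq expr → x = 0.5503; check Q = 3552
Then remove 0.6358 M of X.
Step 2:
                    M           X
  I             0.131       1.363
  C          -0.03911     0.03911
  E           0.09193       1.403
  solve Keq expr → x = 0.01304; check Q = 3552
Then remove 0.2092 M of X.
Step 3:
                    M           X
  I           0.09193       1.193
  C          -0.01287     0.01287
  E           0.07906       1.206
  solve Keq expr → x = 0.004289; check Q = 3552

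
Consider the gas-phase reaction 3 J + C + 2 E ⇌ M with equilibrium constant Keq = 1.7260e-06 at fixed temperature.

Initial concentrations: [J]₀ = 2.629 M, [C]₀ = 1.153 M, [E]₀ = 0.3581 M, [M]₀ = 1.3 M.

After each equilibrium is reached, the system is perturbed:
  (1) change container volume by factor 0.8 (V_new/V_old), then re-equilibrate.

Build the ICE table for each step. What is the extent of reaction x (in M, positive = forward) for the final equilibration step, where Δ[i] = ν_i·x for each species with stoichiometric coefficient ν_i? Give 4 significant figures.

Q₀ = 0.4839 vs Keq = 1.7260e-06 ⇒ Q>K, reverse
Step 1:
                  J         C         E         M
  init        2.629     1.153    0.3581       1.3
  Δ            3.87      1.29      2.58     -1.29
  eq          6.499     2.443     2.938  0.009992
  solve Keq expr → x = -1.29; check Q = 1.7260e-06
Then change container volume by factor 0.8 (V_new/V_old).
Step 2:
                  J         C         E         M
  init        8.124     3.054     3.673   0.01249
  Δ        -0.07028  -0.02343  -0.04685   0.02343
  eq          8.054      3.03     3.626   0.03592
  solve Keq expr → x = 0.02343; check Q = 1.7260e-06

x = 0.02343 M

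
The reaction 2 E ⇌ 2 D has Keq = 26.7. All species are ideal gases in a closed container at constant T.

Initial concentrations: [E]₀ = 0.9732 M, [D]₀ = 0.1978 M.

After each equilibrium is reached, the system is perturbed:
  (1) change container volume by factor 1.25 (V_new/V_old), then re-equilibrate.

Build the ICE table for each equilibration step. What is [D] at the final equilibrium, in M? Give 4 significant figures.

Q₀ = 0.04131 vs Keq = 26.7 ⇒ Q<K, forward
Step 1:
                  E         D
  init       0.9732    0.1978
  Δ         -0.7833    0.7833
  eq         0.1899    0.9811
  solve Keq expr → x = 0.3917; check Q = 26.7
Then change container volume by factor 1.25 (V_new/V_old).
Step 2:
                  E         D
  init       0.1519    0.7849
  Δ               0         0
  eq         0.1519    0.7849
  solve Keq expr → x = 0; check Q = 26.7

[D]_eq = 0.7849 M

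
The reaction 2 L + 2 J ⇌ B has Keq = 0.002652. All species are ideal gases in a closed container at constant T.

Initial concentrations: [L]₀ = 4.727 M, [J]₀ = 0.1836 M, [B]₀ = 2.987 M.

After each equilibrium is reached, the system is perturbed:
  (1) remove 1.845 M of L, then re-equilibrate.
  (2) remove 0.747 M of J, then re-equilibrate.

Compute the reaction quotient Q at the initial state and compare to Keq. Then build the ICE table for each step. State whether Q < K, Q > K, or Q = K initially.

Q₀ = 3.966 vs Keq = 0.002652 ⇒ Q>K, reverse
Step 1:
                  L         J         B
  I           4.727    0.1836     2.987
  C           2.938     2.938    -1.469
  E           7.665     3.121     1.518
  solve Keq expr → x = -1.469; check Q = 0.002652
Then remove 1.845 M of L.
Step 2:
                  L         J         B
  I            5.82     3.121     1.518
  C          0.4279    0.4279    -0.214
  E           6.248     3.549     1.304
  solve Keq expr → x = -0.214; check Q = 0.002652
Then remove 0.747 M of J.
Step 3:
                  L         J         B
  I           6.248     2.802     1.304
  C          0.3385    0.3385   -0.1693
  E           6.586     3.141     1.135
  solve Keq expr → x = -0.1693; check Q = 0.002652

Q₀ = 3.966; Q > K (proceeds reverse)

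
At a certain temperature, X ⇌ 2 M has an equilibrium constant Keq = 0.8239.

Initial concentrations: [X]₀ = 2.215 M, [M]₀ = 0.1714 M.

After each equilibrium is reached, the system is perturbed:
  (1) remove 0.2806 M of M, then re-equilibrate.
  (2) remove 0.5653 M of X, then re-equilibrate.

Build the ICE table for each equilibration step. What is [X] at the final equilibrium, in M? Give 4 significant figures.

Q₀ = 0.01326 vs Keq = 0.8239 ⇒ Q<K, forward
Step 1:
                   X          M
  I            2.215     0.1714
  C          -0.5074      1.015
  E            1.708      1.186
  solve Keq expr → x = 0.5074; check Q = 0.8239
Then remove 0.2806 M of M.
Step 2:
                   X          M
  I            1.708     0.9055
  C          -0.1192     0.2384
  E            1.588      1.144
  solve Keq expr → x = 0.1192; check Q = 0.8239
Then remove 0.5653 M of X.
Step 3:
                   X          M
  I            1.023      1.144
  C          0.09261    -0.1852
  E            1.116     0.9588
  solve Keq expr → x = -0.09261; check Q = 0.8239

[X]_eq = 1.116 M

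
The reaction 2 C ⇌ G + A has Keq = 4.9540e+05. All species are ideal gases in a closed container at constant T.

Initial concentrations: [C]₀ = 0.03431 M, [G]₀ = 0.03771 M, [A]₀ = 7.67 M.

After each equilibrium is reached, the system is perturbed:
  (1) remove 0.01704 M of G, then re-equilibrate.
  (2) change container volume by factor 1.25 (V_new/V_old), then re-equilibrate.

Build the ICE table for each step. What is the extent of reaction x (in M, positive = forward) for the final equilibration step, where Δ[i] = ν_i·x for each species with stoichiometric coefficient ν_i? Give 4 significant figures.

Q₀ = 245.7 vs Keq = 4.9540e+05 ⇒ Q<K, forward
Step 1:
                   C          G          A
  init       0.03431    0.03771       7.67
  Δ         -0.03339     0.0167     0.0167
  eq      9.1878e-04    0.05441      7.687
  solve Keq expr → x = 0.0167; check Q = 4.9540e+05
Then remove 0.01704 M of G.
Step 2:
                   C          G          A
  init    9.1878e-04    0.03737      7.687
  Δ       -1.5656e-04 7.8279e-05 7.8279e-05
  eq      7.6223e-04    0.03744      7.687
  solve Keq expr → x = 7.8279e-05; check Q = 4.9540e+05
Then change container volume by factor 1.25 (V_new/V_old).
Step 3:
                   C          G          A
  init    6.0978e-04    0.02996      6.149
  Δ                0          0          0
  eq      6.0978e-04    0.02996      6.149
  solve Keq expr → x = 0; check Q = 4.9540e+05

x = 0 M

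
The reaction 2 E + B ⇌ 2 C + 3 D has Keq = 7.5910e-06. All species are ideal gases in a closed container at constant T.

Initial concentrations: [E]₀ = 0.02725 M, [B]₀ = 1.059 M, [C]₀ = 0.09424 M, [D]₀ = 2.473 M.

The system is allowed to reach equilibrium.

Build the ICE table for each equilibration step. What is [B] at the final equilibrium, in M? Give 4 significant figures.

[B]_eq = 1.106 M

Q₀ = 170.8 vs Keq = 7.5910e-06 ⇒ Q>K, reverse
Step 1:
                  E         B         C         D
  I         0.02725     1.059   0.09424     2.473
  C         0.09414   0.04707  -0.09414   -0.1412
  E          0.1214     1.106 9.8786e-05     2.332
  solve Keq expr → x = -0.04707; check Q = 7.5910e-06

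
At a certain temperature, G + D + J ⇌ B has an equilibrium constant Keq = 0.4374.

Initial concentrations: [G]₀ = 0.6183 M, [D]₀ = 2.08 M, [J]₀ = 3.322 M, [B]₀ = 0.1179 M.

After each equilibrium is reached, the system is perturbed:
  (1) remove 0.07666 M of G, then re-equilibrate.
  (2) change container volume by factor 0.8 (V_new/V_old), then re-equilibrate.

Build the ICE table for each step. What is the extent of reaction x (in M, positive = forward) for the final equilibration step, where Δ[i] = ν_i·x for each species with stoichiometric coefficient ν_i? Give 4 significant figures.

x = 0.06404 M

Q₀ = 0.0276 vs Keq = 0.4374 ⇒ Q<K, forward
Step 1:
                    G           D           J           B
  Initial      0.6183        2.08       3.322      0.1179
  Change      -0.3864     -0.3864     -0.3864      0.3864
  Equil        0.2319       1.694       2.936      0.5043
  solve Keq expr → x = 0.3864; check Q = 0.4374
Then remove 0.07666 M of G.
Step 2:
                    G           D           J           B
  Initial      0.1552       1.694       2.936      0.5043
  Change      0.04647     0.04647     0.04647    -0.04647
  Equil        0.2017        1.74       2.982      0.4578
  solve Keq expr → x = -0.04647; check Q = 0.4374
Then change container volume by factor 0.8 (V_new/V_old).
Step 3:
                    G           D           J           B
  Initial      0.2521       2.175       3.728      0.5723
  Change     -0.06404    -0.06404    -0.06404     0.06404
  Equil        0.1881       2.111       3.664      0.6363
  solve Keq expr → x = 0.06404; check Q = 0.4374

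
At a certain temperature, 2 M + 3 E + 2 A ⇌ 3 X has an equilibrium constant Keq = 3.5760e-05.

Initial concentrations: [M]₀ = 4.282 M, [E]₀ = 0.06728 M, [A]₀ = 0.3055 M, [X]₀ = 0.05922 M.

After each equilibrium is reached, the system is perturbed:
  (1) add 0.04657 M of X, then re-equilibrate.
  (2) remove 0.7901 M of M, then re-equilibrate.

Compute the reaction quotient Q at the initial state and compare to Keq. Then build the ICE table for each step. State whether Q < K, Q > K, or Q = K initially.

Q₀ = 0.3985 vs Keq = 3.5760e-05 ⇒ Q>K, reverse
Step 1:
                   M          E          A          X
  Initial      4.282    0.06728     0.3055    0.05922
  Change     0.03603    0.05404    0.03603   -0.05404
  Equil        4.318     0.1213     0.3415   0.005179
  solve Keq expr → x = -0.01801; check Q = 3.5760e-05
Then add 0.04657 M of X.
Step 2:
                   M          E          A          X
  Initial      4.318     0.1213     0.3415    0.05175
  Change      0.0295    0.04425     0.0295   -0.04425
  Equil        4.348     0.1656      0.371   0.007502
  solve Keq expr → x = -0.01475; check Q = 3.5760e-05
Then remove 0.7901 M of M.
Step 3:
                   M          E          A          X
  Initial      3.557     0.1656      0.371   0.007502
  Change  5.9712e-04 8.9568e-04 5.9712e-04 -8.9568e-04
  Equil        3.558     0.1665     0.3716   0.006607
  solve Keq expr → x = -2.9856e-04; check Q = 3.5760e-05

Q₀ = 0.3985; Q > K (proceeds reverse)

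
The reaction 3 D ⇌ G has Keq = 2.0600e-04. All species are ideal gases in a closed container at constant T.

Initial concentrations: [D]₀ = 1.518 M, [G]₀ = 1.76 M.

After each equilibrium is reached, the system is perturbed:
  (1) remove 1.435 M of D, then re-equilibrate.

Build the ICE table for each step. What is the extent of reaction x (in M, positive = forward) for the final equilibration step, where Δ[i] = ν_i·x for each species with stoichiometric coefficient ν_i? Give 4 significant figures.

Q₀ = 0.5031 vs Keq = 2.0600e-04 ⇒ Q>K, reverse
Step 1:
                   D          G
  I            1.518       1.76
  C            5.101       -1.7
  E            6.619    0.05973
  solve Keq expr → x = -1.7; check Q = 2.0600e-04
Then remove 1.435 M of D.
Step 2:
                   D          G
  I            5.184    0.05973
  C          0.08862   -0.02954
  E            5.272    0.03019
  solve Keq expr → x = -0.02954; check Q = 2.0600e-04

x = -0.02954 M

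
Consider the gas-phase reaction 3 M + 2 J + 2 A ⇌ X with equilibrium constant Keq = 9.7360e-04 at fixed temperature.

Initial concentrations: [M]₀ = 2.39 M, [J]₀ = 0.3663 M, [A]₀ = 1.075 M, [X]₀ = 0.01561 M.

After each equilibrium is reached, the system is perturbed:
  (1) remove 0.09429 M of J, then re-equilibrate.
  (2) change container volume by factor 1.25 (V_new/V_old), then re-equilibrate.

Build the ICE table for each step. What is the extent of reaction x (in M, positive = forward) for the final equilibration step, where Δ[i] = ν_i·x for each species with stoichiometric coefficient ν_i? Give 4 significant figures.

x = -8.9907e-04 M

Q₀ = 0.007374 vs Keq = 9.7360e-04 ⇒ Q>K, reverse
Step 1:
                    M           J           A           X
  I              2.39      0.3663       1.075     0.01561
  C           0.03902     0.02601     0.02601    -0.01301
  E             2.429      0.3923       1.101    0.002603
  solve Keq expr → x = -0.01301; check Q = 9.7360e-04
Then remove 0.09429 M of J.
Step 2:
                    M           J           A           X
  I             2.429       0.298       1.101    0.002603
  C          0.003202    0.002135    0.002135   -0.001067
  E             2.432      0.3002       1.103    0.001536
  solve Keq expr → x = -0.001067; check Q = 9.7360e-04
Then change container volume by factor 1.25 (V_new/V_old).
Step 3:
                    M           J           A           X
  I             1.946      0.2401      0.8825    0.001229
  C          0.002697    0.001798    0.001798 -8.9907e-04
  E             1.948      0.2419      0.8843  3.2964e-04
  solve Keq expr → x = -8.9907e-04; check Q = 9.7360e-04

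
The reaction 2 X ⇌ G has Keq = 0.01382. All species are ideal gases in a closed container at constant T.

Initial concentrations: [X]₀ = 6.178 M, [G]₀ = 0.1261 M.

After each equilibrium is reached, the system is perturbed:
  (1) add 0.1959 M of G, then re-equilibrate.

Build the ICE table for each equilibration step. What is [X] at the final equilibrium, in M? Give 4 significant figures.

Q₀ = 0.003304 vs Keq = 0.01382 ⇒ Q<K, forward
Step 1:
                   X          G
  init         6.178     0.1261
  Δ           -0.606      0.303
  eq           5.572     0.4291
  solve Keq expr → x = 0.303; check Q = 0.01382
Then add 0.1959 M of G.
Step 2:
                   X          G
  init         5.572      0.625
  Δ           0.2977    -0.1488
  eq            5.87     0.4761
  solve Keq expr → x = -0.1488; check Q = 0.01382

[X]_eq = 5.87 M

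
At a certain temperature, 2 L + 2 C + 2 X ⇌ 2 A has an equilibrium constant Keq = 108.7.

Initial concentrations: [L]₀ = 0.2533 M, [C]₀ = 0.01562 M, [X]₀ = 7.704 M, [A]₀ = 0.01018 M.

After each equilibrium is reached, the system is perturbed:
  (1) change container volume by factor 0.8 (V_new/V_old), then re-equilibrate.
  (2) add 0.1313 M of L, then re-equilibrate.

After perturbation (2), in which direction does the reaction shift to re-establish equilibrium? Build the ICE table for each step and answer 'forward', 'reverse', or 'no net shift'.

Q₀ = 0.1115 vs Keq = 108.7 ⇒ Q<K, forward
Step 1:
                    L           C           X           A
  I            0.2533     0.01562       7.704     0.01018
  C          -0.01434    -0.01434    -0.01434     0.01434
  E             0.239     0.00128        7.69     0.02452
  solve Keq expr → x = 0.00717; check Q = 108.7
Then change container volume by factor 0.8 (V_new/V_old).
Step 2:
                    L           C           X           A
  I            0.2987      0.0016       9.612     0.03065
  C       -5.5540e-04 -5.5540e-04 -5.5540e-04  5.5540e-04
  E            0.2981    0.001044       9.612     0.03121
  solve Keq expr → x = 2.7770e-04; check Q = 108.7
Then add 0.1313 M of L.
Step 3:
                    L           C           X           A
  I            0.4294    0.001044       9.612     0.03121
  C       -3.1155e-04 -3.1155e-04 -3.1155e-04  3.1155e-04
  E            0.4291  7.3293e-04       9.611     0.03152
  solve Keq expr → x = 1.5577e-04; check Q = 108.7

Direction: forward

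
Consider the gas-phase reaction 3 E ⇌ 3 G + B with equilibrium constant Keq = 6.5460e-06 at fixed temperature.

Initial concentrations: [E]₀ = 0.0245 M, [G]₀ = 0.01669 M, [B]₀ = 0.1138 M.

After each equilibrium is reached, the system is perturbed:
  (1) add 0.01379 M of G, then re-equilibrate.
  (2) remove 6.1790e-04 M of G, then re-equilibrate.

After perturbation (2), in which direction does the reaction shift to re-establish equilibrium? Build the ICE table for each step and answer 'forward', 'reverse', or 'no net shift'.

Q₀ = 0.03598 vs Keq = 6.5460e-06 ⇒ Q>K, reverse
Step 1:
                  E         G         B
  Initial    0.0245   0.01669    0.1138
  Change    0.01514  -0.01514 -0.005046
  Equil     0.03964  0.001553    0.1088
  solve Keq expr → x = -0.005046; check Q = 6.5460e-06
Then add 0.01379 M of G.
Step 2:
                  E         G         B
  Initial   0.03964   0.01534    0.1088
  Change    0.01324  -0.01324 -0.004414
  Equil     0.05288  0.002101    0.1043
  solve Keq expr → x = -0.004414; check Q = 6.5460e-06
Then remove 6.1790e-04 M of G.
Step 3:
                  E         G         B
  Initial   0.05288  0.001483    0.1043
  Change  -5.9303e-04 5.9303e-04 1.9768e-04
  Equil     0.05229  0.002076    0.1045
  solve Keq expr → x = 1.9768e-04; check Q = 6.5460e-06

Direction: forward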